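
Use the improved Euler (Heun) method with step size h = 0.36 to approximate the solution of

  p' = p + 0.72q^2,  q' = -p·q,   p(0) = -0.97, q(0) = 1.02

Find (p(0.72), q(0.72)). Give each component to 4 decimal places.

Heun on (p,q): k1 = f(t_n, state_n); k2 = f(t_n + h, state_n + h·k1); state_{n+1} = state_n + (h/2)·(k1 + k2).
0.000000: (-0.970000, 1.020000)
  k1 = (-0.220912, 0.989400)
  predictor → (-1.049528, 1.376184)
  k2 = (0.314067, 1.444344)
  → (-0.953232, 1.458074)
0.360000: (-0.953232, 1.458074)
  k1 = (0.577473, 1.389883)
  predictor → (-0.745342, 1.958432)
  k2 = (2.016186, 1.459701)
  → (-0.486373, 1.970999)
(p(0.72), q(0.72)) ≈ (-0.4864, 1.9710)

-0.4864, 1.9710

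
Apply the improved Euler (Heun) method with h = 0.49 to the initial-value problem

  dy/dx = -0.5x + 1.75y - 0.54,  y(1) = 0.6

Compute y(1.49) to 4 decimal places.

Heun: k1 = f(x_n, y_n); k2 = f(x_n + h, y_n + h·k1); y_{n+1} = y_n + (h/2)·(k1 + k2).
x=1.000000, y=0.600000:
  k1 = f(1.000000, 0.600000) = 0.010000
  k2 = f(1.490000, 0.604900) = -0.226425
  y ← 0.600000 + (0.49/2)·(0.010000 + (-0.226425)) = 0.546976
y(1.49) ≈ 0.5470

0.5470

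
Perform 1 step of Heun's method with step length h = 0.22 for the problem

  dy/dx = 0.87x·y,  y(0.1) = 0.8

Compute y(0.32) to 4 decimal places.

0.8326

Heun: k1 = f(x_n, y_n); k2 = f(x_n + h, y_n + h·k1); y_{n+1} = y_n + (h/2)·(k1 + k2).
x=0.100000, y=0.800000:
  k1 = f(0.100000, 0.800000) = 0.069600
  k2 = f(0.320000, 0.815312) = 0.226983
  y ← 0.800000 + (0.22/2)·(0.069600 + 0.226983) = 0.832624
y(0.32) ≈ 0.8326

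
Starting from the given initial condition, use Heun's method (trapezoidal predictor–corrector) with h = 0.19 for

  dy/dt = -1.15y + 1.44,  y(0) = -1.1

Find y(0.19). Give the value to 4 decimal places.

-0.6422

Heun: k1 = f(t_n, y_n); k2 = f(t_n + h, y_n + h·k1); y_{n+1} = y_n + (h/2)·(k1 + k2).
t=0.000000, y=-1.100000:
  k1 = f(0.000000, -1.100000) = 2.705000
  k2 = f(0.190000, -0.586050) = 2.113957
  y ← -1.100000 + (0.19/2)·(2.705000 + 2.113957) = -0.642199
y(0.19) ≈ -0.6422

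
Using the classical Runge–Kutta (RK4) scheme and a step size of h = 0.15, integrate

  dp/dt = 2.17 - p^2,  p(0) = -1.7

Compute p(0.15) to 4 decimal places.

RK4: k1 = f(t_n, p_n); k2 = f(t_n + h/2, p_n + (h/2)·k1); k3 = f(t_n + h/2, p_n + (h/2)·k2); k4 = f(t_n + h, p_n + h·k3); p_{n+1} = p_n + (h/6)·(k1 + 2k2 + 2k3 + k4).
t=0.000000, p=-1.700000:
  k1 = f(0.000000, -1.700000) = -0.720000
  k2 = f(0.075000, -1.754000) = -0.906516
  k3 = f(0.075000, -1.767989) = -0.955784
  k4 = f(0.150000, -1.843368) = -1.228004
  p ← -1.700000 + (0.15/6)·(k1 + 2k2 + 2k3 + k4) = -1.841815
p(0.15) ≈ -1.8418

-1.8418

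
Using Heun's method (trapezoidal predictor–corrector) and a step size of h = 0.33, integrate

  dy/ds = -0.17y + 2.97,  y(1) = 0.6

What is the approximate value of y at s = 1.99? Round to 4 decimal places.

Heun: k1 = f(s_n, y_n); k2 = f(s_n + h, y_n + h·k1); y_{n+1} = y_n + (h/2)·(k1 + k2).
s=1.000000, y=0.600000:
  k1 = f(1.000000, 0.600000) = 2.868000
  k2 = f(1.330000, 1.546440) = 2.707105
  y ← 0.600000 + (0.33/2)·(2.868000 + 2.707105) = 1.519892
s=1.330000, y=1.519892:
  k1 = f(1.330000, 1.519892) = 2.711618
  k2 = f(1.660000, 2.414726) = 2.559497
  y ← 1.519892 + (0.33/2)·(2.711618 + 2.559497) = 2.389626
s=1.660000, y=2.389626:
  k1 = f(1.660000, 2.389626) = 2.563764
  k2 = f(1.990000, 3.235668) = 2.419936
  y ← 2.389626 + (0.33/2)·(2.563764 + 2.419936) = 3.211937
y(1.99) ≈ 3.2119

3.2119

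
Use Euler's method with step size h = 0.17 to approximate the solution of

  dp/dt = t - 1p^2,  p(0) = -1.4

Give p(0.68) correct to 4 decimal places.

Euler: p_{n+1} = p_n + h·f(t_n, p_n).
t=0.000000, p=-1.400000: f=-1.960000 → p ← -1.400000 + 0.17·(-1.960000) = -1.733200
t=0.170000, p=-1.733200: f=-2.833982 → p ← -1.733200 + 0.17·(-2.833982) = -2.214977
t=0.340000, p=-2.214977: f=-4.566123 → p ← -2.214977 + 0.17·(-4.566123) = -2.991218
t=0.510000, p=-2.991218: f=-8.437384 → p ← -2.991218 + 0.17·(-8.437384) = -4.425573
p(0.68) ≈ -4.4256

-4.4256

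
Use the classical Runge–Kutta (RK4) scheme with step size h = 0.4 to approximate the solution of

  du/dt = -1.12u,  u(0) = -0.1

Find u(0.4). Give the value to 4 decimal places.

-0.0639

RK4: k1 = f(t_n, u_n); k2 = f(t_n + h/2, u_n + (h/2)·k1); k3 = f(t_n + h/2, u_n + (h/2)·k2); k4 = f(t_n + h, u_n + h·k3); u_{n+1} = u_n + (h/6)·(k1 + 2k2 + 2k3 + k4).
t=0.000000, u=-0.100000:
  k1 = f(0.000000, -0.100000) = 0.112000
  k2 = f(0.200000, -0.077600) = 0.086912
  k3 = f(0.200000, -0.082618) = 0.092532
  k4 = f(0.400000, -0.062987) = 0.070546
  u ← -0.100000 + (0.4/6)·(k1 + 2k2 + 2k3 + k4) = -0.063904
u(0.4) ≈ -0.0639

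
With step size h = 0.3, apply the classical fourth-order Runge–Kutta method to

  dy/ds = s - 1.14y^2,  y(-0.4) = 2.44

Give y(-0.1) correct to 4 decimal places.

RK4: k1 = f(s_n, y_n); k2 = f(s_n + h/2, y_n + (h/2)·k1); k3 = f(s_n + h/2, y_n + (h/2)·k2); k4 = f(s_n + h, y_n + h·k3); y_{n+1} = y_n + (h/6)·(k1 + 2k2 + 2k3 + k4).
s=-0.400000, y=2.440000:
  k1 = f(-0.400000, 2.440000) = -7.187104
  k2 = f(-0.250000, 1.361934) = -2.364546
  k3 = f(-0.250000, 2.085318) = -5.207348
  k4 = f(-0.100000, 0.877795) = -0.978398
  y ← 2.440000 + (0.3/6)·(k1 + 2k2 + 2k3 + k4) = 1.274535
y(-0.1) ≈ 1.2745

1.2745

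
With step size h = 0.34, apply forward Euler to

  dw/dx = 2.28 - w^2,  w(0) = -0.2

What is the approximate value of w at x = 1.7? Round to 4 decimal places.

1.5100

Euler: w_{n+1} = w_n + h·f(x_n, w_n).
x=0.000000, w=-0.200000: f=2.240000 → w ← -0.200000 + 0.34·2.240000 = 0.561600
x=0.340000, w=0.561600: f=1.964605 → w ← 0.561600 + 0.34·1.964605 = 1.229566
x=0.680000, w=1.229566: f=0.768168 → w ← 1.229566 + 0.34·0.768168 = 1.490743
x=1.020000, w=1.490743: f=0.057686 → w ← 1.490743 + 0.34·0.057686 = 1.510356
x=1.360000, w=1.510356: f=-0.001175 → w ← 1.510356 + 0.34·(-0.001175) = 1.509956
w(1.7) ≈ 1.5100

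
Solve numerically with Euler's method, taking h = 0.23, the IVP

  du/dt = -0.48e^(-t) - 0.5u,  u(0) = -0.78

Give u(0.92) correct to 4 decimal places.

-0.7408

Euler: u_{n+1} = u_n + h·f(t_n, u_n).
t=0.000000, u=-0.780000: f=-0.090000 → u ← -0.780000 + 0.23·(-0.090000) = -0.800700
t=0.230000, u=-0.800700: f=0.018974 → u ← -0.800700 + 0.23·0.018974 = -0.796336
t=0.460000, u=-0.796336: f=0.095152 → u ← -0.796336 + 0.23·0.095152 = -0.774451
t=0.690000, u=-0.774451: f=0.146469 → u ← -0.774451 + 0.23·0.146469 = -0.740763
u(0.92) ≈ -0.7408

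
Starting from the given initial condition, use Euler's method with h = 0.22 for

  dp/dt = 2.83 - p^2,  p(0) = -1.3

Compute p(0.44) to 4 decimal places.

-0.6688

Euler: p_{n+1} = p_n + h·f(t_n, p_n).
t=0.000000, p=-1.300000: f=1.140000 → p ← -1.300000 + 0.22·1.140000 = -1.049200
t=0.220000, p=-1.049200: f=1.729179 → p ← -1.049200 + 0.22·1.729179 = -0.668781
p(0.44) ≈ -0.6688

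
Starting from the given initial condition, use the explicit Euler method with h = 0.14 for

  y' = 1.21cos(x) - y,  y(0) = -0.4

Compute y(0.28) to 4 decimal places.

0.0176

Euler: y_{n+1} = y_n + h·f(x_n, y_n).
x=0.000000, y=-0.400000: f=1.610000 → y ← -0.400000 + 0.14·1.610000 = -0.174600
x=0.140000, y=-0.174600: f=1.372761 → y ← -0.174600 + 0.14·1.372761 = 0.017587
y(0.28) ≈ 0.0176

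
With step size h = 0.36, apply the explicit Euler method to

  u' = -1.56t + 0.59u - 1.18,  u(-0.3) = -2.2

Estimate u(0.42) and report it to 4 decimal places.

Euler: u_{n+1} = u_n + h·f(t_n, u_n).
t=-0.300000, u=-2.200000: f=-2.010000 → u ← -2.200000 + 0.36·(-2.010000) = -2.923600
t=0.060000, u=-2.923600: f=-2.998524 → u ← -2.923600 + 0.36·(-2.998524) = -4.003069
u(0.42) ≈ -4.0031

-4.0031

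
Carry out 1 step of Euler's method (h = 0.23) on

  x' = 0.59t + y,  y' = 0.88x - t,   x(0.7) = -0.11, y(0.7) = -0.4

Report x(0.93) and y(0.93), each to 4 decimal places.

-0.1070, -0.5833

Euler on (x,y): x_{n+1} = x_n + h·x', y_{n+1} = y_n + h·y'.
0.700000: (-0.110000, -0.400000); f=(0.013000, -0.796800) → (-0.107010, -0.583264)
(x(0.93), y(0.93)) ≈ (-0.1070, -0.5833)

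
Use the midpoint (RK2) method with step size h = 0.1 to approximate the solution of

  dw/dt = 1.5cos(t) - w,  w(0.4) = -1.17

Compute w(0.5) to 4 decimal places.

Midpoint: k1 = f(t_n, w_n); k2 = f(t_n + h/2, w_n + (h/2)·k1); w_{n+1} = w_n + h·k2.
t=0.400000, w=-1.170000:
  k1 = f(0.400000, -1.170000) = 2.551591
  k2 = f(0.450000, -1.042420) = 2.393091
  w ← -1.170000 + 0.1·2.393091 = -0.930691
w(0.5) ≈ -0.9307

-0.9307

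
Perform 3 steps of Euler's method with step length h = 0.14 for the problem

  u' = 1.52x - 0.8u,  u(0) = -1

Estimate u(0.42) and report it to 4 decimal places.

-0.6142

Euler: u_{n+1} = u_n + h·f(x_n, u_n).
x=0.000000, u=-1.000000: f=0.800000 → u ← -1.000000 + 0.14·0.800000 = -0.888000
x=0.140000, u=-0.888000: f=0.923200 → u ← -0.888000 + 0.14·0.923200 = -0.758752
x=0.280000, u=-0.758752: f=1.032602 → u ← -0.758752 + 0.14·1.032602 = -0.614188
u(0.42) ≈ -0.6142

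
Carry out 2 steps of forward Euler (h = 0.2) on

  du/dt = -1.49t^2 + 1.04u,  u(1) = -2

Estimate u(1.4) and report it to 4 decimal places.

Euler: u_{n+1} = u_n + h·f(t_n, u_n).
t=1.000000, u=-2.000000: f=-3.570000 → u ← -2.000000 + 0.2·(-3.570000) = -2.714000
t=1.200000, u=-2.714000: f=-4.968160 → u ← -2.714000 + 0.2·(-4.968160) = -3.707632
u(1.4) ≈ -3.7076

-3.7076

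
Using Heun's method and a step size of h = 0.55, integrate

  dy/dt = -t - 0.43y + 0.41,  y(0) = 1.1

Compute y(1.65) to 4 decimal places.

Heun: k1 = f(t_n, y_n); k2 = f(t_n + h, y_n + h·k1); y_{n+1} = y_n + (h/2)·(k1 + k2).
t=0.000000, y=1.100000:
  k1 = f(0.000000, 1.100000) = -0.063000
  k2 = f(0.550000, 1.065350) = -0.598101
  y ← 1.100000 + (0.55/2)·(-0.063000 + (-0.598101)) = 0.918197
t=0.550000, y=0.918197:
  k1 = f(0.550000, 0.918197) = -0.534825
  k2 = f(1.100000, 0.624044) = -0.958339
  y ← 0.918197 + (0.55/2)·(-0.534825 + (-0.958339)) = 0.507577
t=1.100000, y=0.507577:
  k1 = f(1.100000, 0.507577) = -0.908258
  k2 = f(1.650000, 0.008035) = -1.243455
  y ← 0.507577 + (0.55/2)·(-0.908258 + (-1.243455)) = -0.084144
y(1.65) ≈ -0.0841

-0.0841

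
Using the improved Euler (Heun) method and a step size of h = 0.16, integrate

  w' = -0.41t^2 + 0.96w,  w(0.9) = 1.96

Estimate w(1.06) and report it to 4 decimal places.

Heun: k1 = f(t_n, w_n); k2 = f(t_n + h, w_n + h·k1); w_{n+1} = w_n + (h/2)·(k1 + k2).
t=0.900000, w=1.960000:
  k1 = f(0.900000, 1.960000) = 1.549500
  k2 = f(1.060000, 2.207920) = 1.658927
  w ← 1.960000 + (0.16/2)·(1.549500 + 1.658927) = 2.216674
w(1.06) ≈ 2.2167

2.2167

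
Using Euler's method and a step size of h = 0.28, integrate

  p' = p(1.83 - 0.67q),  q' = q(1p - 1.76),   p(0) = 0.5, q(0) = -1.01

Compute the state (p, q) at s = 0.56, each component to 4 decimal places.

Euler on (p,q): p_{n+1} = p_n + h·p', q_{n+1} = q_n + h·q'.
0.000000: (0.500000, -1.010000); f=(1.253350, 1.272600) → (0.850938, -0.653672)
0.280000: (0.850938, -0.653672); f=(1.929894, 0.594228) → (1.391308, -0.487288)
(p(0.56), q(0.56)) ≈ (1.3913, -0.4873)

1.3913, -0.4873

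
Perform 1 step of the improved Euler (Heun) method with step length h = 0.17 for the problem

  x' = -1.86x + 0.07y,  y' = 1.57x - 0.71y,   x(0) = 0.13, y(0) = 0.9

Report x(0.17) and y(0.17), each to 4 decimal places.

0.1040, 0.8265

Heun on (x,y): k1 = f(t_n, state_n); k2 = f(t_n + h, state_n + h·k1); state_{n+1} = state_n + (h/2)·(k1 + k2).
0.000000: (0.130000, 0.900000)
  k1 = (-0.178800, -0.434900)
  predictor → (0.099604, 0.826067)
  k2 = (-0.127439, -0.430129)
  → (0.103970, 0.826473)
(x(0.17), y(0.17)) ≈ (0.1040, 0.8265)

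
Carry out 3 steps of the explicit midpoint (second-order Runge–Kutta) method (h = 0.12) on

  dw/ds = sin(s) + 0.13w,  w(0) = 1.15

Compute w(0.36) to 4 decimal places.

1.2701

Midpoint: k1 = f(s_n, w_n); k2 = f(s_n + h/2, w_n + (h/2)·k1); w_{n+1} = w_n + h·k2.
s=0.000000, w=1.150000:
  k1 = f(0.000000, 1.150000) = 0.149500
  k2 = f(0.060000, 1.158970) = 0.210630
  w ← 1.150000 + 0.12·0.210630 = 1.175276
s=0.120000, w=1.175276:
  k1 = f(0.120000, 1.175276) = 0.272498
  k2 = f(0.180000, 1.191625) = 0.333941
  w ← 1.175276 + 0.12·0.333941 = 1.215349
s=0.240000, w=1.215349:
  k1 = f(0.240000, 1.215349) = 0.395698
  k2 = f(0.300000, 1.239090) = 0.456602
  w ← 1.215349 + 0.12·0.456602 = 1.270141
w(0.36) ≈ 1.2701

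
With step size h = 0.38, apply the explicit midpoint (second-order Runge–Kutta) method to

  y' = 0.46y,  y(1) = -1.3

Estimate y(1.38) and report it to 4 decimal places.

-1.5471

Midpoint: k1 = f(t_n, y_n); k2 = f(t_n + h/2, y_n + (h/2)·k1); y_{n+1} = y_n + h·k2.
t=1.000000, y=-1.300000:
  k1 = f(1.000000, -1.300000) = -0.598000
  k2 = f(1.190000, -1.413620) = -0.650265
  y ← -1.300000 + 0.38·(-0.650265) = -1.547101
y(1.38) ≈ -1.5471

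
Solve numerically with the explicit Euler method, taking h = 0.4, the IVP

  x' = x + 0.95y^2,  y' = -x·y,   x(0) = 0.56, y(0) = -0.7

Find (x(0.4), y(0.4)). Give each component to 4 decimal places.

0.9702, -0.5432

Euler on (x,y): x_{n+1} = x_n + h·x', y_{n+1} = y_n + h·y'.
0.000000: (0.560000, -0.700000); f=(1.025500, 0.392000) → (0.970200, -0.543200)
(x(0.4), y(0.4)) ≈ (0.9702, -0.5432)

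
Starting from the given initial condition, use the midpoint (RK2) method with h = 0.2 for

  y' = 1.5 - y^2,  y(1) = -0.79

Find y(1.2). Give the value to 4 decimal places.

-0.5887

Midpoint: k1 = f(s_n, y_n); k2 = f(s_n + h/2, y_n + (h/2)·k1); y_{n+1} = y_n + h·k2.
s=1.000000, y=-0.790000:
  k1 = f(1.000000, -0.790000) = 0.875900
  k2 = f(1.100000, -0.702410) = 1.006620
  y ← -0.790000 + 0.2·1.006620 = -0.588676
y(1.2) ≈ -0.5887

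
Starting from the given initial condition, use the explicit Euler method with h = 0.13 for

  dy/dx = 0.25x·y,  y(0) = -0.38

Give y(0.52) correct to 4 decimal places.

Euler: y_{n+1} = y_n + h·f(x_n, y_n).
x=0.000000, y=-0.380000: f=0.000000 → y ← -0.380000 + 0.13·0.000000 = -0.380000
x=0.130000, y=-0.380000: f=-0.012350 → y ← -0.380000 + 0.13·(-0.012350) = -0.381605
x=0.260000, y=-0.381605: f=-0.024804 → y ← -0.381605 + 0.13·(-0.024804) = -0.384830
x=0.390000, y=-0.384830: f=-0.037521 → y ← -0.384830 + 0.13·(-0.037521) = -0.389708
y(0.52) ≈ -0.3897

-0.3897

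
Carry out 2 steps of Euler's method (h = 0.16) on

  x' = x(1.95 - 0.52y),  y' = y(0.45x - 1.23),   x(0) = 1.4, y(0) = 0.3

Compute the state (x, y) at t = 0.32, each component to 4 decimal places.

Euler on (x,y): x_{n+1} = x_n + h·x', y_{n+1} = y_n + h·y'.
0.000000: (1.400000, 0.300000); f=(2.511600, -0.180000) → (1.801856, 0.271200)
0.160000: (1.801856, 0.271200); f=(3.259514, -0.113677) → (2.323378, 0.253012)
(x(0.32), y(0.32)) ≈ (2.3234, 0.2530)

2.3234, 0.2530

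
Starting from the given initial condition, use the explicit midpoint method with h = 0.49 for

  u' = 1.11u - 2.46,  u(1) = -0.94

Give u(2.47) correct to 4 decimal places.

-13.0673

Midpoint: k1 = f(t_n, u_n); k2 = f(t_n + h/2, u_n + (h/2)·k1); u_{n+1} = u_n + h·k2.
t=1.000000, u=-0.940000:
  k1 = f(1.000000, -0.940000) = -3.503400
  k2 = f(1.245000, -1.798333) = -4.456150
  u ← -0.940000 + 0.49·(-4.456150) = -3.123513
t=1.490000, u=-3.123513:
  k1 = f(1.490000, -3.123513) = -5.927100
  k2 = f(1.735000, -4.575653) = -7.538975
  u ← -3.123513 + 0.49·(-7.538975) = -6.817611
t=1.980000, u=-6.817611:
  k1 = f(1.980000, -6.817611) = -10.027548
  k2 = f(2.225000, -9.274360) = -12.754540
  u ← -6.817611 + 0.49·(-12.754540) = -13.067335
u(2.47) ≈ -13.0673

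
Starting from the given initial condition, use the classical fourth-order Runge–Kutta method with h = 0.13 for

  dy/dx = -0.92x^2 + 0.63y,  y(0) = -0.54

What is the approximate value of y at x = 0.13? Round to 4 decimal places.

RK4: k1 = f(x_n, y_n); k2 = f(x_n + h/2, y_n + (h/2)·k1); k3 = f(x_n + h/2, y_n + (h/2)·k2); k4 = f(x_n + h, y_n + h·k3); y_{n+1} = y_n + (h/6)·(k1 + 2k2 + 2k3 + k4).
x=0.000000, y=-0.540000:
  k1 = f(0.000000, -0.540000) = -0.340200
  k2 = f(0.065000, -0.562113) = -0.358018
  k3 = f(0.065000, -0.563271) = -0.358748
  k4 = f(0.130000, -0.586637) = -0.385129
  y ← -0.540000 + (0.13/6)·(k1 + 2k2 + 2k3 + k4) = -0.586775
y(0.13) ≈ -0.5868

-0.5868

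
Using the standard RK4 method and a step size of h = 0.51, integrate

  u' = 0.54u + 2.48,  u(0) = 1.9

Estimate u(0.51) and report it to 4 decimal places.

3.9584

RK4: k1 = f(x_n, u_n); k2 = f(x_n + h/2, u_n + (h/2)·k1); k3 = f(x_n + h/2, u_n + (h/2)·k2); k4 = f(x_n + h, u_n + h·k3); u_{n+1} = u_n + (h/6)·(k1 + 2k2 + 2k3 + k4).
x=0.000000, u=1.900000:
  k1 = f(0.000000, 1.900000) = 3.506000
  k2 = f(0.255000, 2.794030) = 3.988776
  k3 = f(0.255000, 2.917138) = 4.055254
  k4 = f(0.510000, 3.968180) = 4.622817
  u ← 1.900000 + (0.51/6)·(k1 + 2k2 + 2k3 + k4) = 3.958435
u(0.51) ≈ 3.9584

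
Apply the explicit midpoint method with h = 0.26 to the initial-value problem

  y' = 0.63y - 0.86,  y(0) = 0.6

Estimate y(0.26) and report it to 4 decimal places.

0.4644

Midpoint: k1 = f(s_n, y_n); k2 = f(s_n + h/2, y_n + (h/2)·k1); y_{n+1} = y_n + h·k2.
s=0.000000, y=0.600000:
  k1 = f(0.000000, 0.600000) = -0.482000
  k2 = f(0.130000, 0.537340) = -0.521476
  y ← 0.600000 + 0.26·(-0.521476) = 0.464416
y(0.26) ≈ 0.4644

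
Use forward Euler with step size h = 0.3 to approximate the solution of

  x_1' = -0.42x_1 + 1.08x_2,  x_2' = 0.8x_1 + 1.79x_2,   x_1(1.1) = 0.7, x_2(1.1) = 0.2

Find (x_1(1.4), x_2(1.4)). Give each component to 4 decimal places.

Euler on (x_1,x_2): x_1_{n+1} = x_1_n + h·x_1', x_2_{n+1} = x_2_n + h·x_2'.
1.100000: (0.700000, 0.200000); f=(-0.078000, 0.918000) → (0.676600, 0.475400)
(x_1(1.4), x_2(1.4)) ≈ (0.6766, 0.4754)

0.6766, 0.4754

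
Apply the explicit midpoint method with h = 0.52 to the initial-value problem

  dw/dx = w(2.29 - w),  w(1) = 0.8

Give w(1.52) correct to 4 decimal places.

Midpoint: k1 = f(x_n, w_n); k2 = f(x_n + h/2, w_n + (h/2)·k1); w_{n+1} = w_n + h·k2.
x=1.000000, w=0.800000:
  k1 = f(1.000000, 0.800000) = 1.192000
  k2 = f(1.260000, 1.109920) = 1.309794
  w ← 0.800000 + 0.52·1.309794 = 1.481093
w(1.52) ≈ 1.4811

1.4811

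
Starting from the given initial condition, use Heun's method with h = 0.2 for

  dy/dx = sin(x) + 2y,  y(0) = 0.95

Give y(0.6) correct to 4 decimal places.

3.3330

Heun: k1 = f(x_n, y_n); k2 = f(x_n + h, y_n + h·k1); y_{n+1} = y_n + (h/2)·(k1 + k2).
x=0.000000, y=0.950000:
  k1 = f(0.000000, 0.950000) = 1.900000
  k2 = f(0.200000, 1.330000) = 2.858669
  y ← 0.950000 + (0.2/2)·(1.900000 + 2.858669) = 1.425867
x=0.200000, y=1.425867:
  k1 = f(0.200000, 1.425867) = 3.050403
  k2 = f(0.400000, 2.035948) = 4.461313
  y ← 1.425867 + (0.2/2)·(3.050403 + 4.461313) = 2.177039
x=0.400000, y=2.177039:
  k1 = f(0.400000, 2.177039) = 4.743496
  k2 = f(0.600000, 3.125738) = 6.816118
  y ← 2.177039 + (0.2/2)·(4.743496 + 6.816118) = 3.333000
y(0.6) ≈ 3.3330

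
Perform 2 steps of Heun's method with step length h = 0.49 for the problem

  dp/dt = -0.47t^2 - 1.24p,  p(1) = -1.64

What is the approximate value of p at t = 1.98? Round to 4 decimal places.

-1.2713

Heun: k1 = f(t_n, p_n); k2 = f(t_n + h, p_n + h·k1); p_{n+1} = p_n + (h/2)·(k1 + k2).
t=1.000000, p=-1.640000:
  k1 = f(1.000000, -1.640000) = 1.563600
  k2 = f(1.490000, -0.873836) = 0.040110
  p ← -1.640000 + (0.49/2)·(1.563600 + 0.040110) = -1.247091
t=1.490000, p=-1.247091:
  k1 = f(1.490000, -1.247091) = 0.502946
  k2 = f(1.980000, -1.000648) = -0.601785
  p ← -1.247091 + (0.49/2)·(0.502946 + (-0.601785)) = -1.271307
p(1.98) ≈ -1.2713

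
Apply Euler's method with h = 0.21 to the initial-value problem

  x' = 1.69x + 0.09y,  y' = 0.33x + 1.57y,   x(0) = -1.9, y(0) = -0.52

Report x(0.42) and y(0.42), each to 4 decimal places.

-3.5168, -1.2736

Euler on (x,y): x_{n+1} = x_n + h·x', y_{n+1} = y_n + h·y'.
0.000000: (-1.900000, -0.520000); f=(-3.257800, -1.443400) → (-2.584138, -0.823114)
0.210000: (-2.584138, -0.823114); f=(-4.441273, -2.145055) → (-3.516805, -1.273575)
(x(0.42), y(0.42)) ≈ (-3.5168, -1.2736)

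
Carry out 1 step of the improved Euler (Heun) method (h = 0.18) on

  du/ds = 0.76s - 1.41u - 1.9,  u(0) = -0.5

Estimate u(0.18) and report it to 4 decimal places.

-0.6755

Heun: k1 = f(s_n, u_n); k2 = f(s_n + h, u_n + h·k1); u_{n+1} = u_n + (h/2)·(k1 + k2).
s=0.000000, u=-0.500000:
  k1 = f(0.000000, -0.500000) = -1.195000
  k2 = f(0.180000, -0.715100) = -0.754909
  u ← -0.500000 + (0.18/2)·(-1.195000 + (-0.754909)) = -0.675492
u(0.18) ≈ -0.6755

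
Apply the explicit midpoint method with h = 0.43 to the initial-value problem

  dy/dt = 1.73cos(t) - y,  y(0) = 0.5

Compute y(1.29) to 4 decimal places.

Midpoint: k1 = f(t_n, y_n); k2 = f(t_n + h/2, y_n + (h/2)·k1); y_{n+1} = y_n + h·k2.
t=0.000000, y=0.500000:
  k1 = f(0.000000, 0.500000) = 1.230000
  k2 = f(0.215000, 0.764450) = 0.925719
  y ← 0.500000 + 0.43·0.925719 = 0.898059
t=0.430000, y=0.898059:
  k1 = f(0.430000, 0.898059) = 0.674452
  k2 = f(0.645000, 1.043066) = 0.339376
  y ← 0.898059 + 0.43·0.339376 = 1.043991
t=0.860000, y=1.043991:
  k1 = f(0.860000, 1.043991) = 0.084726
  k2 = f(1.075000, 1.062207) = -0.239190
  y ← 1.043991 + 0.43·(-0.239190) = 0.941139
y(1.29) ≈ 0.9411

0.9411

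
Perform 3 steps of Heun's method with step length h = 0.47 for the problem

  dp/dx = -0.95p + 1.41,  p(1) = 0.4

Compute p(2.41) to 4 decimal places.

Heun: k1 = f(x_n, p_n); k2 = f(x_n + h, p_n + h·k1); p_{n+1} = p_n + (h/2)·(k1 + k2).
x=1.000000, p=0.400000:
  k1 = f(1.000000, 0.400000) = 1.030000
  k2 = f(1.470000, 0.884100) = 0.570105
  p ← 0.400000 + (0.47/2)·(1.030000 + 0.570105) = 0.776025
x=1.470000, p=0.776025:
  k1 = f(1.470000, 0.776025) = 0.672777
  k2 = f(1.940000, 1.092230) = 0.372382
  p ← 0.776025 + (0.47/2)·(0.672777 + 0.372382) = 1.021637
x=1.940000, p=1.021637:
  k1 = f(1.940000, 1.021637) = 0.439445
  k2 = f(2.410000, 1.228176) = 0.243233
  p ← 1.021637 + (0.47/2)·(0.439445 + 0.243233) = 1.182066
p(2.41) ≈ 1.1821

1.1821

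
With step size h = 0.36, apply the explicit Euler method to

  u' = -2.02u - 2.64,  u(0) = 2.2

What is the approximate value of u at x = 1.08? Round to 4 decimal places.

-1.2357

Euler: u_{n+1} = u_n + h·f(x_n, u_n).
x=0.000000, u=2.200000: f=-7.084000 → u ← 2.200000 + 0.36·(-7.084000) = -0.350240
x=0.360000, u=-0.350240: f=-1.932515 → u ← -0.350240 + 0.36·(-1.932515) = -1.045945
x=0.720000, u=-1.045945: f=-0.527190 → u ← -1.045945 + 0.36·(-0.527190) = -1.235734
u(1.08) ≈ -1.2357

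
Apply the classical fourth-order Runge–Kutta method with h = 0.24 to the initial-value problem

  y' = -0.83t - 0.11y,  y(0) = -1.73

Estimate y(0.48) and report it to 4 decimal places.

RK4: k1 = f(t_n, y_n); k2 = f(t_n + h/2, y_n + (h/2)·k1); k3 = f(t_n + h/2, y_n + (h/2)·k2); k4 = f(t_n + h, y_n + h·k3); y_{n+1} = y_n + (h/6)·(k1 + 2k2 + 2k3 + k4).
t=0.000000, y=-1.730000:
  k1 = f(0.000000, -1.730000) = 0.190300
  k2 = f(0.120000, -1.707164) = 0.088188
  k3 = f(0.120000, -1.719417) = 0.089536
  k4 = f(0.240000, -1.708511) = -0.011264
  y ← -1.730000 + (0.24/6)·(k1 + 2k2 + 2k3 + k4) = -1.708621
t=0.240000, y=-1.708621:
  k1 = f(0.240000, -1.708621) = -0.011252
  k2 = f(0.360000, -1.709971) = -0.110703
  k3 = f(0.360000, -1.721905) = -0.109390
  k4 = f(0.480000, -1.734874) = -0.207564
  y ← -1.708621 + (0.24/6)·(k1 + 2k2 + 2k3 + k4) = -1.734981
y(0.48) ≈ -1.7350

-1.7350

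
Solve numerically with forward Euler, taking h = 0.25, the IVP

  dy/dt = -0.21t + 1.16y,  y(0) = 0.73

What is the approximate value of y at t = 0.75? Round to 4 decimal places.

Euler: y_{n+1} = y_n + h·f(t_n, y_n).
t=0.000000, y=0.730000: f=0.846800 → y ← 0.730000 + 0.25·0.846800 = 0.941700
t=0.250000, y=0.941700: f=1.039872 → y ← 0.941700 + 0.25·1.039872 = 1.201668
t=0.500000, y=1.201668: f=1.288935 → y ← 1.201668 + 0.25·1.288935 = 1.523902
y(0.75) ≈ 1.5239

1.5239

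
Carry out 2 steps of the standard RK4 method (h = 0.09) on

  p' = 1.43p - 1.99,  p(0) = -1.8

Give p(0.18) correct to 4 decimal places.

RK4: k1 = f(x_n, p_n); k2 = f(x_n + h/2, p_n + (h/2)·k1); k3 = f(x_n + h/2, p_n + (h/2)·k2); k4 = f(x_n + h, p_n + h·k3); p_{n+1} = p_n + (h/6)·(k1 + 2k2 + 2k3 + k4).
x=0.000000, p=-1.800000:
  k1 = f(0.000000, -1.800000) = -4.564000
  k2 = f(0.045000, -2.005380) = -4.857693
  k3 = f(0.045000, -2.018596) = -4.876593
  k4 = f(0.090000, -2.238893) = -5.191617
  p ← -1.800000 + (0.09/6)·(k1 + 2k2 + 2k3 + k4) = -2.238363
x=0.090000, p=-2.238363:
  k1 = f(0.090000, -2.238363) = -5.190859
  k2 = f(0.135000, -2.471951) = -5.524891
  k3 = f(0.135000, -2.486983) = -5.546386
  k4 = f(0.180000, -2.737538) = -5.904679
  p ← -2.238363 + (0.09/6)·(k1 + 2k2 + 2k3 + k4) = -2.736934
p(0.18) ≈ -2.7369

-2.7369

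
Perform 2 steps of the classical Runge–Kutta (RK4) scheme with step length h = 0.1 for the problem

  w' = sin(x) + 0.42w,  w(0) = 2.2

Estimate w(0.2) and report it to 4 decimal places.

2.4133

RK4: k1 = f(x_n, w_n); k2 = f(x_n + h/2, w_n + (h/2)·k1); k3 = f(x_n + h/2, w_n + (h/2)·k2); k4 = f(x_n + h, w_n + h·k3); w_{n+1} = w_n + (h/6)·(k1 + 2k2 + 2k3 + k4).
x=0.000000, w=2.200000:
  k1 = f(0.000000, 2.200000) = 0.924000
  k2 = f(0.050000, 2.246200) = 0.993383
  k3 = f(0.050000, 2.249669) = 0.994840
  k4 = f(0.100000, 2.299484) = 1.065617
  w ← 2.200000 + (0.1/6)·(k1 + 2k2 + 2k3 + k4) = 2.299434
x=0.100000, w=2.299434:
  k1 = f(0.100000, 2.299434) = 1.065596
  k2 = f(0.150000, 2.352714) = 1.137578
  k3 = f(0.150000, 2.356313) = 1.139090
  k4 = f(0.200000, 2.413343) = 1.212274
  w ← 2.299434 + (0.1/6)·(k1 + 2k2 + 2k3 + k4) = 2.413288
w(0.2) ≈ 2.4133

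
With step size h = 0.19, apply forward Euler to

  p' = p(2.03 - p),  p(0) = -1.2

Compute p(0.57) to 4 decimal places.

-6.8965

Euler: p_{n+1} = p_n + h·f(x_n, p_n).
x=0.000000, p=-1.200000: f=-3.876000 → p ← -1.200000 + 0.19·(-3.876000) = -1.936440
x=0.190000, p=-1.936440: f=-7.680773 → p ← -1.936440 + 0.19·(-7.680773) = -3.395787
x=0.380000, p=-3.395787: f=-18.424816 → p ← -3.395787 + 0.19·(-18.424816) = -6.896502
p(0.57) ≈ -6.8965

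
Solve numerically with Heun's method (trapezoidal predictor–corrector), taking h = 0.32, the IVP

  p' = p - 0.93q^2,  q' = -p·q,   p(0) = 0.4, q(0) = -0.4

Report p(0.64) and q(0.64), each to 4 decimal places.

Heun on (p,q): k1 = f(x_n, state_n); k2 = f(x_n + h, state_n + h·k1); state_{n+1} = state_n + (h/2)·(k1 + k2).
0.000000: (0.400000, -0.400000)
  k1 = (0.251200, 0.160000)
  predictor → (0.480384, -0.348800)
  k2 = (0.367239, 0.167558)
  → (0.498950, -0.347591)
0.320000: (0.498950, -0.347591)
  k1 = (0.386588, 0.173430)
  predictor → (0.622658, -0.292093)
  k2 = (0.543312, 0.181874)
  → (0.647734, -0.290742)
(p(0.64), q(0.64)) ≈ (0.6477, -0.2907)

0.6477, -0.2907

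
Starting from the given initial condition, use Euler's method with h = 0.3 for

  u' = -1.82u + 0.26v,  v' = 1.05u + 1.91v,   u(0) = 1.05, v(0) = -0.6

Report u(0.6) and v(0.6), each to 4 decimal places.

0.1474, -0.8289

Euler on (u,v): u_{n+1} = u_n + h·u', v_{n+1} = v_n + h·v'.
0.000000: (1.050000, -0.600000); f=(-2.067000, -0.043500) → (0.429900, -0.613050)
0.300000: (0.429900, -0.613050); f=(-0.941811, -0.719530) → (0.147357, -0.828909)
(u(0.6), v(0.6)) ≈ (0.1474, -0.8289)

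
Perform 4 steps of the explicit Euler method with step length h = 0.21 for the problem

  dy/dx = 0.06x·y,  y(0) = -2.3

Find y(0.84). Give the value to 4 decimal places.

Euler: y_{n+1} = y_n + h·f(x_n, y_n).
x=0.000000, y=-2.300000: f=0.000000 → y ← -2.300000 + 0.21·0.000000 = -2.300000
x=0.210000, y=-2.300000: f=-0.028980 → y ← -2.300000 + 0.21·(-0.028980) = -2.306086
x=0.420000, y=-2.306086: f=-0.058113 → y ← -2.306086 + 0.21·(-0.058113) = -2.318290
x=0.630000, y=-2.318290: f=-0.087631 → y ← -2.318290 + 0.21·(-0.087631) = -2.336692
y(0.84) ≈ -2.3367

-2.3367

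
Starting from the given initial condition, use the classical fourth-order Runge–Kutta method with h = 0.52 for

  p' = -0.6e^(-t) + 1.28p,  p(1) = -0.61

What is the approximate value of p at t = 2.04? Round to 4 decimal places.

RK4: k1 = f(t_n, p_n); k2 = f(t_n + h/2, p_n + (h/2)·k1); k3 = f(t_n + h/2, p_n + (h/2)·k2); k4 = f(t_n + h, p_n + h·k3); p_{n+1} = p_n + (h/6)·(k1 + 2k2 + 2k3 + k4).
t=1.000000, p=-0.610000:
  k1 = f(1.000000, -0.610000) = -1.001528
  k2 = f(1.260000, -0.870397) = -1.284301
  k3 = f(1.260000, -0.943918) = -1.378408
  k4 = f(1.520000, -1.326772) = -1.829495
  p ← -0.610000 + (0.52/6)·(k1 + 2k2 + 2k3 + k4) = -1.316891
t=1.520000, p=-1.316891:
  k1 = f(1.520000, -1.316891) = -1.816848
  k2 = f(1.780000, -1.789272) = -2.391451
  k3 = f(1.780000, -1.938669) = -2.582679
  k4 = f(2.040000, -2.659884) = -3.482669
  p ← -1.316891 + (0.52/6)·(k1 + 2k2 + 2k3 + k4) = -2.638366
p(2.04) ≈ -2.6384

-2.6384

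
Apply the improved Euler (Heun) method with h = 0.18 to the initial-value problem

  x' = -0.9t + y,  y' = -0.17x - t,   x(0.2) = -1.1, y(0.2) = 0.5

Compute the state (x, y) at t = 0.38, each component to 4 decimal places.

-1.0572, 0.4806

Heun on (x,y): k1 = f(t_n, state_n); k2 = f(t_n + h, state_n + h·k1); state_{n+1} = state_n + (h/2)·(k1 + k2).
0.200000: (-1.100000, 0.500000)
  k1 = (0.320000, -0.013000)
  predictor → (-1.042400, 0.497660)
  k2 = (0.155660, -0.202792)
  → (-1.057191, 0.480579)
(x(0.38), y(0.38)) ≈ (-1.0572, 0.4806)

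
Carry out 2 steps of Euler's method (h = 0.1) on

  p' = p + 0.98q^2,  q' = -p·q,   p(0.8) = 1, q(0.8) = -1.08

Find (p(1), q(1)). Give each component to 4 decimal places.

1.4283, -0.8540

Euler on (p,q): p_{n+1} = p_n + h·p', q_{n+1} = q_n + h·q'.
0.800000: (1.000000, -1.080000); f=(2.143072, 1.080000) → (1.214307, -0.972000)
0.900000: (1.214307, -0.972000); f=(2.140196, 1.180307) → (1.428327, -0.853969)
(p(1), q(1)) ≈ (1.4283, -0.8540)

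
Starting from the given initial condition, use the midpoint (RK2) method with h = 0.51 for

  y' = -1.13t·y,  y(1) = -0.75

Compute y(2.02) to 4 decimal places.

Midpoint: k1 = f(t_n, y_n); k2 = f(t_n + h/2, y_n + (h/2)·k1); y_{n+1} = y_n + h·k2.
t=1.000000, y=-0.750000:
  k1 = f(1.000000, -0.750000) = 0.847500
  k2 = f(1.255000, -0.533888) = 0.757133
  y ← -0.750000 + 0.51·0.757133 = -0.363862
t=1.510000, y=-0.363862:
  k1 = f(1.510000, -0.363862) = 0.620858
  k2 = f(1.765000, -0.205544) = 0.409946
  y ← -0.363862 + 0.51·0.409946 = -0.154790
y(2.02) ≈ -0.1548

-0.1548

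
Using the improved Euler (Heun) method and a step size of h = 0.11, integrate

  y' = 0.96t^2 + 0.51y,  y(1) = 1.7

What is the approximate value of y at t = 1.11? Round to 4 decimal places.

Heun: k1 = f(t_n, y_n); k2 = f(t_n + h, y_n + h·k1); y_{n+1} = y_n + (h/2)·(k1 + k2).
t=1.000000, y=1.700000:
  k1 = f(1.000000, 1.700000) = 1.827000
  k2 = f(1.110000, 1.900970) = 2.152311
  y ← 1.700000 + (0.11/2)·(1.827000 + 2.152311) = 1.918862
y(1.11) ≈ 1.9189

1.9189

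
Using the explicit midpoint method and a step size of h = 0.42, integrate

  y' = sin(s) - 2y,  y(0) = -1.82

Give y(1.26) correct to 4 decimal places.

Midpoint: k1 = f(s_n, y_n); k2 = f(s_n + h/2, y_n + (h/2)·k1); y_{n+1} = y_n + h·k2.
s=0.000000, y=-1.820000:
  k1 = f(0.000000, -1.820000) = 3.640000
  k2 = f(0.210000, -1.055600) = 2.319660
  y ← -1.820000 + 0.42·2.319660 = -0.845743
s=0.420000, y=-0.845743:
  k1 = f(0.420000, -0.845743) = 2.099246
  k2 = f(0.630000, -0.404901) = 1.398947
  y ← -0.845743 + 0.42·1.398947 = -0.258185
s=0.840000, y=-0.258185:
  k1 = f(0.840000, -0.258185) = 1.261013
  k2 = f(1.050000, 0.006628) = 0.854168
  y ← -0.258185 + 0.42·0.854168 = 0.100565
y(1.26) ≈ 0.1006

0.1006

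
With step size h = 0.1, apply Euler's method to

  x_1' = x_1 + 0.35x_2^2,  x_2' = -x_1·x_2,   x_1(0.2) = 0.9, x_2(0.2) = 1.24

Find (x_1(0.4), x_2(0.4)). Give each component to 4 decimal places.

1.1928, 1.0106

Euler on (x_1,x_2): x_1_{n+1} = x_1_n + h·x_1', x_2_{n+1} = x_2_n + h·x_2'.
0.200000: (0.900000, 1.240000); f=(1.438160, -1.116000) → (1.043816, 1.128400)
0.300000: (1.043816, 1.128400); f=(1.489466, -1.177842) → (1.192763, 1.010616)
(x_1(0.4), x_2(0.4)) ≈ (1.1928, 1.0106)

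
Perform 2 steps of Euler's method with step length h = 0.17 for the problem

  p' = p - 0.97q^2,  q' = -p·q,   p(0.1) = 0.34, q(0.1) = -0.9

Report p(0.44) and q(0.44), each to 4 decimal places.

0.1906, -0.8099

Euler on (p,q): p_{n+1} = p_n + h·p', q_{n+1} = q_n + h·q'.
0.100000: (0.340000, -0.900000); f=(-0.445700, 0.306000) → (0.264231, -0.847980)
0.270000: (0.264231, -0.847980); f=(-0.433267, 0.224063) → (0.190576, -0.809889)
(p(0.44), q(0.44)) ≈ (0.1906, -0.8099)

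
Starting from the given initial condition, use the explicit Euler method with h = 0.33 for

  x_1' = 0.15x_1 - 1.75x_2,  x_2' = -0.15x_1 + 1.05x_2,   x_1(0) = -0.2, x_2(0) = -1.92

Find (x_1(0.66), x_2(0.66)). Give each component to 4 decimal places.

2.4307, -3.5122

Euler on (x_1,x_2): x_1_{n+1} = x_1_n + h·x_1', x_2_{n+1} = x_2_n + h·x_2'.
0.000000: (-0.200000, -1.920000); f=(3.330000, -1.986000) → (0.898900, -2.575380)
0.330000: (0.898900, -2.575380); f=(4.641750, -2.838984) → (2.430677, -3.512245)
(x_1(0.66), x_2(0.66)) ≈ (2.4307, -3.5122)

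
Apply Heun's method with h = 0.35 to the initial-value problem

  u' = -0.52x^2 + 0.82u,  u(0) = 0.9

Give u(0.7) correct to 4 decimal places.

Heun: k1 = f(x_n, u_n); k2 = f(x_n + h, u_n + h·k1); u_{n+1} = u_n + (h/2)·(k1 + k2).
x=0.000000, u=0.900000:
  k1 = f(0.000000, 0.900000) = 0.738000
  k2 = f(0.350000, 1.158300) = 0.886106
  u ← 0.900000 + (0.35/2)·(0.738000 + 0.886106) = 1.184219
x=0.350000, u=1.184219:
  k1 = f(0.350000, 1.184219) = 0.907359
  k2 = f(0.700000, 1.501794) = 0.976671
  u ← 1.184219 + (0.35/2)·(0.907359 + 0.976671) = 1.513924
u(0.7) ≈ 1.5139

1.5139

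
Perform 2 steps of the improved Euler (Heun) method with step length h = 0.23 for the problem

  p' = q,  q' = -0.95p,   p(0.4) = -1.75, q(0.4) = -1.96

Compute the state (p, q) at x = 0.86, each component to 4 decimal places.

Heun on (p,q): k1 = f(x_n, state_n); k2 = f(x_n + h, state_n + h·k1); state_{n+1} = state_n + (h/2)·(k1 + k2).
0.400000: (-1.750000, -1.960000)
  k1 = (-1.960000, 1.662500)
  predictor → (-2.200800, -1.577625)
  k2 = (-1.577625, 2.090760)
  → (-2.156827, -1.528375)
0.630000: (-2.156827, -1.528375)
  k1 = (-1.528375, 2.048986)
  predictor → (-2.508353, -1.057108)
  k2 = (-1.057108, 2.382935)
  → (-2.454157, -1.018704)
(p(0.86), q(0.86)) ≈ (-2.4542, -1.0187)

-2.4542, -1.0187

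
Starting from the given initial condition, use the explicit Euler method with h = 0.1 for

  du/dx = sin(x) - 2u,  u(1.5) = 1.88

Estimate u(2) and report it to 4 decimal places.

Euler: u_{n+1} = u_n + h·f(x_n, u_n).
x=1.500000, u=1.880000: f=-2.762505 → u ← 1.880000 + 0.1·(-2.762505) = 1.603749
x=1.600000, u=1.603749: f=-2.207925 → u ← 1.603749 + 0.1·(-2.207925) = 1.382957
x=1.700000, u=1.382957: f=-1.774249 → u ← 1.382957 + 0.1·(-1.774249) = 1.205532
x=1.800000, u=1.205532: f=-1.437216 → u ← 1.205532 + 0.1·(-1.437216) = 1.061810
x=1.900000, u=1.061810: f=-1.177321 → u ← 1.061810 + 0.1·(-1.177321) = 0.944078
u(2) ≈ 0.9441

0.9441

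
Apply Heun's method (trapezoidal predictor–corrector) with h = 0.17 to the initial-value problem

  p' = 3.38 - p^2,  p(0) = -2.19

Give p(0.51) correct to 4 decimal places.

Heun: k1 = f(x_n, p_n); k2 = f(x_n + h, p_n + h·k1); p_{n+1} = p_n + (h/2)·(k1 + k2).
x=0.000000, p=-2.190000:
  k1 = f(0.000000, -2.190000) = -1.416100
  k2 = f(0.170000, -2.430737) = -2.528482
  p ← -2.190000 + (0.17/2)·(-1.416100 + (-2.528482)) = -2.525290
x=0.170000, p=-2.525290:
  k1 = f(0.170000, -2.525290) = -2.997087
  k2 = f(0.340000, -3.034794) = -5.829976
  p ← -2.525290 + (0.17/2)·(-2.997087 + (-5.829976)) = -3.275590
x=0.340000, p=-3.275590:
  k1 = f(0.340000, -3.275590) = -7.349489
  k2 = f(0.510000, -4.525003) = -17.095653
  p ← -3.275590 + (0.17/2)·(-7.349489 + (-17.095653)) = -5.353427
p(0.51) ≈ -5.3534

-5.3534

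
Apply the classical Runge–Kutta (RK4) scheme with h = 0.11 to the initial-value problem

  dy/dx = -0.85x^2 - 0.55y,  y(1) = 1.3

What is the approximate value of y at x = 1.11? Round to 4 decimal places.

RK4: k1 = f(x_n, y_n); k2 = f(x_n + h/2, y_n + (h/2)·k1); k3 = f(x_n + h/2, y_n + (h/2)·k2); k4 = f(x_n + h, y_n + h·k3); y_{n+1} = y_n + (h/6)·(k1 + 2k2 + 2k3 + k4).
x=1.000000, y=1.300000:
  k1 = f(1.000000, 1.300000) = -1.565000
  k2 = f(1.055000, 1.213925) = -1.613730
  k3 = f(1.055000, 1.211245) = -1.612256
  k4 = f(1.110000, 1.122652) = -1.664744
  y ← 1.300000 + (0.11/6)·(k1 + 2k2 + 2k3 + k4) = 1.122502
y(1.11) ≈ 1.1225

1.1225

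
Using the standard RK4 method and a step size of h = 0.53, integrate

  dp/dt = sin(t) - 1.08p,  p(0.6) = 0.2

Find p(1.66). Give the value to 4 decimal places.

RK4: k1 = f(t_n, p_n); k2 = f(t_n + h/2, p_n + (h/2)·k1); k3 = f(t_n + h/2, p_n + (h/2)·k2); k4 = f(t_n + h, p_n + h·k3); p_{n+1} = p_n + (h/6)·(k1 + 2k2 + 2k3 + k4).
t=0.600000, p=0.200000:
  k1 = f(0.600000, 0.200000) = 0.348642
  k2 = f(0.865000, 0.292390) = 0.445314
  k3 = f(0.865000, 0.318008) = 0.417646
  k4 = f(1.130000, 0.421353) = 0.449351
  p ← 0.200000 + (0.53/6)·(k1 + 2k2 + 2k3 + k4) = 0.422946
t=1.130000, p=0.422946:
  k1 = f(1.130000, 0.422946) = 0.447631
  k2 = f(1.395000, 0.541568) = 0.399694
  k3 = f(1.395000, 0.528865) = 0.413414
  k4 = f(1.660000, 0.642055) = 0.302605
  p ← 0.422946 + (0.53/6)·(k1 + 2k2 + 2k3 + k4) = 0.632866
p(1.66) ≈ 0.6329

0.6329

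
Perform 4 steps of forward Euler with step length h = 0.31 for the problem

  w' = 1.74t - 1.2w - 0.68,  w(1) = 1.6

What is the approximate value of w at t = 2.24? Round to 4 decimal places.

Euler: w_{n+1} = w_n + h·f(t_n, w_n).
t=1.000000, w=1.600000: f=-0.860000 → w ← 1.600000 + 0.31·(-0.860000) = 1.333400
t=1.310000, w=1.333400: f=-0.000680 → w ← 1.333400 + 0.31·(-0.000680) = 1.333189
t=1.620000, w=1.333189: f=0.538973 → w ← 1.333189 + 0.31·0.538973 = 1.500271
t=1.930000, w=1.500271: f=0.877875 → w ← 1.500271 + 0.31·0.877875 = 1.772412
w(2.24) ≈ 1.7724

1.7724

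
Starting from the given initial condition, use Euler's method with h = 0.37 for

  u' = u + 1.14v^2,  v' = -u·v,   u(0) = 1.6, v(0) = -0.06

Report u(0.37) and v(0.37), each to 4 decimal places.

Euler on (u,v): u_{n+1} = u_n + h·u', v_{n+1} = v_n + h·v'.
0.000000: (1.600000, -0.060000); f=(1.604104, 0.096000) → (2.193518, -0.024480)
(u(0.37), v(0.37)) ≈ (2.1935, -0.0245)

2.1935, -0.0245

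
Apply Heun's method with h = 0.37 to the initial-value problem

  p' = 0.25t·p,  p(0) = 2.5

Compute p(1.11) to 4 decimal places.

Heun: k1 = f(t_n, p_n); k2 = f(t_n + h, p_n + h·k1); p_{n+1} = p_n + (h/2)·(k1 + k2).
t=0.000000, p=2.500000:
  k1 = f(0.000000, 2.500000) = 0.000000
  k2 = f(0.370000, 2.500000) = 0.231250
  p ← 2.500000 + (0.37/2)·(0.000000 + 0.231250) = 2.542781
t=0.370000, p=2.542781:
  k1 = f(0.370000, 2.542781) = 0.235207
  k2 = f(0.740000, 2.629808) = 0.486514
  p ← 2.542781 + (0.37/2)·(0.235207 + 0.486514) = 2.676300
t=0.740000, p=2.676300:
  k1 = f(0.740000, 2.676300) = 0.495115
  k2 = f(1.110000, 2.859492) = 0.793509
  p ← 2.676300 + (0.37/2)·(0.495115 + 0.793509) = 2.914695
p(1.11) ≈ 2.9147

2.9147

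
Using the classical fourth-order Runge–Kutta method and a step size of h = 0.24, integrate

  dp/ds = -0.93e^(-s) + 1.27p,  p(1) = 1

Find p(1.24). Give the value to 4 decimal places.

RK4: k1 = f(s_n, p_n); k2 = f(s_n + h/2, p_n + (h/2)·k1); k3 = f(s_n + h/2, p_n + (h/2)·k2); k4 = f(s_n + h, p_n + h·k3); p_{n+1} = p_n + (h/6)·(k1 + 2k2 + 2k3 + k4).
s=1.000000, p=1.000000:
  k1 = f(1.000000, 1.000000) = 0.927872
  k2 = f(1.120000, 1.111345) = 1.107968
  k3 = f(1.120000, 1.132956) = 1.135414
  k4 = f(1.240000, 1.272499) = 1.346947
  p ← 1.000000 + (0.24/6)·(k1 + 2k2 + 2k3 + k4) = 1.270463
p(1.24) ≈ 1.2705

1.2705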